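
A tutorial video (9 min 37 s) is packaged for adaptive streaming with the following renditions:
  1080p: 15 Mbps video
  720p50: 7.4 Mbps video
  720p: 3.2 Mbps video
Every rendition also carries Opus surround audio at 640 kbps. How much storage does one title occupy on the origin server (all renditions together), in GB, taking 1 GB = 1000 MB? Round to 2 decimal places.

1.98 GB

9 min 37 s = 577 s
Audio: 640 kbps = 0.640 Mbps.
Sum of rendition bitrates: (15+0.640) + (7.4+0.640) + (3.2+0.640) = 27.520 Mbps.
× 577 s = 15,879 Mb = 1,985 MB = 1.985 GB.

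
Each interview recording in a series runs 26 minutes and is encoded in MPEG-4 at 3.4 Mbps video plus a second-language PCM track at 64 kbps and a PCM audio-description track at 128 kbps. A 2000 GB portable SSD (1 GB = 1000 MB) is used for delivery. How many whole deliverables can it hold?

26 min = 1560 s
Audio total: 64 + 128 = 192 kbps = 0.192 Mbps.
Total bitrate: 3.592 Mbps.
Per item: 3.592 Mbps × 1560 s = 5,604 Mb = 700.4 MB.
Capacity: 2000 GB = 16,000,000 Mb; 2855.35 items → 2855 complete.

2855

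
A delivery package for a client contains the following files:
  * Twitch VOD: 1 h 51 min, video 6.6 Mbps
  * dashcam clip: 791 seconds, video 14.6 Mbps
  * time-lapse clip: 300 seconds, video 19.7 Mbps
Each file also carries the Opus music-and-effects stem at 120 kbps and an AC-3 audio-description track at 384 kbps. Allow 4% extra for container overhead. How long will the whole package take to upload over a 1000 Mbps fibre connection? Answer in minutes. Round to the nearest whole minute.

1 minutes

Audio total: 120 + 384 = 504 kbps = 0.504 Mbps.
Twitch VOD: 7.104 Mbps × 6660 s × 1.04 = 49205.1 Mb
dashcam clip: 15.104 Mbps × 791 s × 1.04 = 12425.2 Mb
time-lapse clip: 20.204 Mbps × 300 s × 1.04 = 6303.6 Mb
Total: 67933.9 Mb = 8491.7 MB.
At 1000 Mbps: 67933.9 / 1000 = 68 s ≈ 1.13 minutes.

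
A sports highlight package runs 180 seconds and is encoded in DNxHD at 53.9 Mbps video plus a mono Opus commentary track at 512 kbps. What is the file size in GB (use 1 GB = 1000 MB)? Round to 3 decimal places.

Audio: 512 kbps = 0.512 Mbps.
Total bitrate: 53.9 + 0.512 = 54.412 Mbps.
Stream data: 54.412 Mbps × 180 s = 9794.2 Mb.
9,794 Mb ÷ 8 = 1,224 MB → 1.224 GB.

1.224 GB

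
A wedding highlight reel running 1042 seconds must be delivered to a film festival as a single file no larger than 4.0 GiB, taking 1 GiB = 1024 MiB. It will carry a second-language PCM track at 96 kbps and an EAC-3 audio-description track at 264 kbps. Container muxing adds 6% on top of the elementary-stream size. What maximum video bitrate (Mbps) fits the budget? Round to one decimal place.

Budget: 4.0 GiB = 34359.7 Mb.
Stream payload after overhead: 34359.7 / 1.06 = 32414.8 Mb.
Total bitrate budget: 32414.8 Mb / 1042 s = 31.108 Mbps.
Audio total: 96 + 264 = 360 kbps = 0.360 Mbps.
Video: 31.108 − 0.360 = 30.748 Mbps.

30.7 Mbps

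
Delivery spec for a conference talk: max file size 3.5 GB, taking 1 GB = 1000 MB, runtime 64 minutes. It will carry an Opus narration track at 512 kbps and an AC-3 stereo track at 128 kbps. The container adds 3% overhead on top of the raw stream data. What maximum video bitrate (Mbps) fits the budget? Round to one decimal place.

Budget: 3.5 GB = 28000.0 Mb.
Stream payload after overhead: 28000.0 / 1.03 = 27184.5 Mb.
64 min = 3840 s
Total bitrate budget: 27184.5 Mb / 3840 s = 7.079 Mbps.
Audio total: 512 + 128 = 640 kbps = 0.640 Mbps.
Video: 7.079 − 0.640 = 6.439 Mbps.

6.4 Mbps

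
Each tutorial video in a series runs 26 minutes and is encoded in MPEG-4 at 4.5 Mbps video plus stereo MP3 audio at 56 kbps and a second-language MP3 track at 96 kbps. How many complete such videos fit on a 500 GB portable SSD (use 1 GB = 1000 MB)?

551

26 min = 1560 s
Audio total: 56 + 96 = 152 kbps = 0.152 Mbps.
Total bitrate: 4.652 Mbps.
Per item: 4.652 Mbps × 1560 s = 7,257 Mb = 907.1 MB.
Capacity: 500 GB = 4,000,000 Mb; 551.18 items → 551 complete.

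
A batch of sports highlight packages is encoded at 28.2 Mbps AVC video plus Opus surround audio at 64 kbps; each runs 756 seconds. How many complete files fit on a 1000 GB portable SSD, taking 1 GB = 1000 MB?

374

Audio: 64 kbps = 0.064 Mbps.
Total bitrate: 28.264 Mbps.
Per item: 28.264 Mbps × 756 s = 21,368 Mb = 2,671 MB.
Capacity: 1000 GB = 8,000,000 Mb; 374.40 items → 374 complete.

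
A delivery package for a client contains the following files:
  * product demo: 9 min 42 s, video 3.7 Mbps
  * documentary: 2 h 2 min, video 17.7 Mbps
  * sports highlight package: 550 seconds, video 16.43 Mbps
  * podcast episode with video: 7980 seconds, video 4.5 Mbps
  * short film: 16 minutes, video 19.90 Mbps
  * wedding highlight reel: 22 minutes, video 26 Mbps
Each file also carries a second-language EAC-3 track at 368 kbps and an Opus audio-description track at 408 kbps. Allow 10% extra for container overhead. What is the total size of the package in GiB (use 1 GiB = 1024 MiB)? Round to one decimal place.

Audio total: 368 + 408 = 776 kbps = 0.776 Mbps.
product demo: 4.476 Mbps × 582 s × 1.10 = 2865.5 Mb
documentary: 18.476 Mbps × 7320 s × 1.10 = 148768.8 Mb
sports highlight package: 17.206 Mbps × 550 s × 1.10 = 10409.6 Mb
podcast episode with video: 5.276 Mbps × 7980 s × 1.10 = 46312.7 Mb
short film: 20.676 Mbps × 960 s × 1.10 = 21833.9 Mb
wedding highlight reel: 26.776 Mbps × 1320 s × 1.10 = 38878.8 Mb
Total: 269069.3 Mb = 33633.7 MB.
= 31.32 GiB.

31.3 GiB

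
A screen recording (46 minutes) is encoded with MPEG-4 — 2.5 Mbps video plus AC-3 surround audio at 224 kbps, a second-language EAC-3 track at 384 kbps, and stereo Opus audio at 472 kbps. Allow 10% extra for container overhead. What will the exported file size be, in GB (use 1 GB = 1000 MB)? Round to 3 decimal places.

46 min = 2760 s
Audio total: 224 + 384 + 472 = 1080 kbps = 1.080 Mbps.
Total bitrate: 2.5 + 1.080 = 3.580 Mbps.
Stream data: 3.580 Mbps × 2760 s = 9880.8 Mb.
With 10% container overhead: ×1.10.
10,869 Mb ÷ 8 = 1,359 MB → 1.359 GB.

1.359 GB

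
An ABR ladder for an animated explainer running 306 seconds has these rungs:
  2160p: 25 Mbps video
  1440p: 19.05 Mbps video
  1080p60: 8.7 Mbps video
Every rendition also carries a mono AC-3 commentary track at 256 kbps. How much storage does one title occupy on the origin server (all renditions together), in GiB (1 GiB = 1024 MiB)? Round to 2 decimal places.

1.91 GiB

Audio: 256 kbps = 0.256 Mbps.
Sum of rendition bitrates: (25+0.256) + (19.05+0.256) + (8.7+0.256) = 53.518 Mbps.
× 306 s = 16,377 Mb = 2,047 MB = 1.906 GiB.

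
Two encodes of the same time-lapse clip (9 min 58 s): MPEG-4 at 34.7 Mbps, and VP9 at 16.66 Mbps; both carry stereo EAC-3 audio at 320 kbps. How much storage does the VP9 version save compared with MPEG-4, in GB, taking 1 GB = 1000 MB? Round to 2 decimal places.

9 min 58 s = 598 s
Audio: 320 kbps = 0.320 Mbps.
MPEG-4: 35.020 Mbps × 598 s = 20942.0 Mb = 2.618 GB.
VP9: 16.980 Mbps × 598 s = 10154.0 Mb = 1.269 GB.
Saving: 2.618 − 1.269 = 1.348 GB.

1.35 GB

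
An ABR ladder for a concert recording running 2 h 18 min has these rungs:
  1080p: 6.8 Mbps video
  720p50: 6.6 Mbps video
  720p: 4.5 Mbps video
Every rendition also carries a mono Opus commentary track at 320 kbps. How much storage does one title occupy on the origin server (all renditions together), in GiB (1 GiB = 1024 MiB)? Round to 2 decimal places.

18.18 GiB

2 h 18 min = 138 min = 8280 s
Audio: 320 kbps = 0.320 Mbps.
Sum of rendition bitrates: (6.8+0.320) + (6.6+0.320) + (4.5+0.320) = 18.860 Mbps.
× 8280 s = 156,161 Mb = 19,520 MB = 18.18 GiB.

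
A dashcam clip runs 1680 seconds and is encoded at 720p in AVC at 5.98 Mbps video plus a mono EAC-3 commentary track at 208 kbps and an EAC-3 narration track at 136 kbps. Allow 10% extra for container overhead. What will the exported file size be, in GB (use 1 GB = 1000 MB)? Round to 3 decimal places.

Audio total: 208 + 136 = 344 kbps = 0.344 Mbps.
Total bitrate: 5.98 + 0.344 = 6.324 Mbps.
Stream data: 6.324 Mbps × 1680 s = 10624.3 Mb.
With 10% container overhead: ×1.10.
11,687 Mb ÷ 8 = 1,461 MB → 1.461 GB.

1.461 GB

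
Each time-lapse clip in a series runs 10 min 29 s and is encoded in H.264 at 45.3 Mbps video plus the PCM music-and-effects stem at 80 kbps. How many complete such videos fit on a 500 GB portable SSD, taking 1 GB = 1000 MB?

140

10 min 29 s = 629 s
Audio: 80 kbps = 0.080 Mbps.
Total bitrate: 45.380 Mbps.
Per item: 45.380 Mbps × 629 s = 28,544 Mb = 3,568 MB.
Capacity: 500 GB = 4,000,000 Mb; 140.13 items → 140 complete.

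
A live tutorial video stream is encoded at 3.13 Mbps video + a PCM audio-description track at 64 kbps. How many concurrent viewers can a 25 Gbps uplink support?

7827

Audio: 64 kbps = 0.064 Mbps.
Per-viewer media rate: 3.194 Mbps.
25 Gbps = 25,000 Mbps; 25,000 / 3.194 = 7827.18 → 7827 viewers.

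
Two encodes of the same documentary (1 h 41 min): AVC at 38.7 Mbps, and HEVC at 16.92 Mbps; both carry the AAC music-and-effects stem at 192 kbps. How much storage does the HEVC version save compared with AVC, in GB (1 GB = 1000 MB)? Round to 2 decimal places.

1 h 41 min = 101 min = 6060 s
Audio: 192 kbps = 0.192 Mbps.
AVC: 38.892 Mbps × 6060 s = 235685.5 Mb = 29.461 GB.
HEVC: 17.112 Mbps × 6060 s = 103698.7 Mb = 12.962 GB.
Saving: 29.461 − 12.962 = 16.498 GB.

16.50 GB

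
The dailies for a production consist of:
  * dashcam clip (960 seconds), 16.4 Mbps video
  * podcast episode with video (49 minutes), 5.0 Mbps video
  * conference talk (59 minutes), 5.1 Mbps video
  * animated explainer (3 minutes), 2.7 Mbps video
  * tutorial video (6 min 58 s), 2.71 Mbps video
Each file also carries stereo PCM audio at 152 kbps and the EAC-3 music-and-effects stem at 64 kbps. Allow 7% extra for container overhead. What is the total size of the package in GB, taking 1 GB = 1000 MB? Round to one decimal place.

6.9 GB

Audio total: 152 + 64 = 216 kbps = 0.216 Mbps.
dashcam clip: 16.616 Mbps × 960 s × 1.07 = 17068.0 Mb
podcast episode with video: 5.216 Mbps × 2940 s × 1.07 = 16408.5 Mb
conference talk: 5.316 Mbps × 3540 s × 1.07 = 20135.9 Mb
animated explainer: 2.916 Mbps × 180 s × 1.07 = 561.6 Mb
tutorial video: 2.926 Mbps × 418 s × 1.07 = 1308.7 Mb
Total: 55482.7 Mb = 6935.3 MB.
= 6.935 GB.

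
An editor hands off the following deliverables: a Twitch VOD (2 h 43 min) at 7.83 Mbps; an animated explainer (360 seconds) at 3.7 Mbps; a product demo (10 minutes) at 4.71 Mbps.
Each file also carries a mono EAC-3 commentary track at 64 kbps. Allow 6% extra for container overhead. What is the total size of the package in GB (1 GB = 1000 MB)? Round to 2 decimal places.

Audio: 64 kbps = 0.064 Mbps.
Twitch VOD: 7.894 Mbps × 9780 s × 1.06 = 81835.5 Mb
animated explainer: 3.764 Mbps × 360 s × 1.06 = 1436.3 Mb
product demo: 4.774 Mbps × 600 s × 1.06 = 3036.3 Mb
Total: 86308.1 Mb = 10788.5 MB.
= 10.79 GB.

10.79 GB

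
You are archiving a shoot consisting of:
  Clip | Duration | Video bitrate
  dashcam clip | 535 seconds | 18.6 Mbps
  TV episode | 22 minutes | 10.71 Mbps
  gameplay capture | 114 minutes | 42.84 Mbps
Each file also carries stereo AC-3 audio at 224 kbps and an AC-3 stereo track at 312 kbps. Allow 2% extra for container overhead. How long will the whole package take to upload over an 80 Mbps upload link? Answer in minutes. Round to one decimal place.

68.4 minutes

Audio total: 224 + 312 = 536 kbps = 0.536 Mbps.
dashcam clip: 19.136 Mbps × 535 s × 1.02 = 10442.5 Mb
TV episode: 11.246 Mbps × 1320 s × 1.02 = 15141.6 Mb
gameplay capture: 43.376 Mbps × 6840 s × 1.02 = 302625.7 Mb
Total: 328209.8 Mb = 41026.2 MB.
At 80 Mbps: 328209.8 / 80 = 4103 s ≈ 68.4 minutes.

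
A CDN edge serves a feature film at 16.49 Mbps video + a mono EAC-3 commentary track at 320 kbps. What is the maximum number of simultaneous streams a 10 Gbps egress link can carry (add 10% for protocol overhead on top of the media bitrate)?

Audio: 320 kbps = 0.320 Mbps.
Per-viewer media rate: 16.810 Mbps.
On the wire with 10% overhead: 18.491 Mbps.
10 Gbps = 10,000 Mbps; 10,000 / 18.491 = 540.80 → 540 viewers.

540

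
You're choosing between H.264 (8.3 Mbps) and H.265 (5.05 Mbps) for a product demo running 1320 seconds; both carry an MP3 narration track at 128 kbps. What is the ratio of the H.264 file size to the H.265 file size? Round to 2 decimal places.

Audio: 128 kbps = 0.128 Mbps.
H.264: 8.428 Mbps × 1320 s = 11125.0 Mb = 1.391 GB.
H.265: 5.178 Mbps × 1320 s = 6835.0 Mb = 0.854 GB.
Ratio: 1.391 / 0.854 = 1.628.

1.63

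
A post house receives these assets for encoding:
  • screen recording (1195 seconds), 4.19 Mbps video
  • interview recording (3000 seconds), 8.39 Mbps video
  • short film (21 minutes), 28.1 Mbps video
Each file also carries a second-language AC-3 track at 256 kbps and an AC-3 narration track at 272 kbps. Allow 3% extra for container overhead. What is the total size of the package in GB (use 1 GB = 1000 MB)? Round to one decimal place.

Audio total: 256 + 272 = 528 kbps = 0.528 Mbps.
screen recording: 4.718 Mbps × 1195 s × 1.03 = 5807.2 Mb
interview recording: 8.918 Mbps × 3000 s × 1.03 = 27556.6 Mb
short film: 28.628 Mbps × 1260 s × 1.03 = 37153.4 Mb
Total: 70517.2 Mb = 8814.6 MB.
= 8.815 GB.

8.8 GB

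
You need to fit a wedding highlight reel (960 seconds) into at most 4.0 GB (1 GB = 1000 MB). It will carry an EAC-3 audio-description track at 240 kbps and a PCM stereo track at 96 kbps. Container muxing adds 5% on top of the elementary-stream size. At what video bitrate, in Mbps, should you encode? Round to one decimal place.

31.4 Mbps

Budget: 4.0 GB = 32000.0 Mb.
Stream payload after overhead: 32000.0 / 1.05 = 30476.2 Mb.
Total bitrate budget: 30476.2 Mb / 960 s = 31.746 Mbps.
Audio total: 240 + 96 = 336 kbps = 0.336 Mbps.
Video: 31.746 − 0.336 = 31.410 Mbps.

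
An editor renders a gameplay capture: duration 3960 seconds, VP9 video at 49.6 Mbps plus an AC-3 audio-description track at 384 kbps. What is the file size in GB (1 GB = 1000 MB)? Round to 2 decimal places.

24.74 GB

Audio: 384 kbps = 0.384 Mbps.
Total bitrate: 49.6 + 0.384 = 49.984 Mbps.
Stream data: 49.984 Mbps × 3960 s = 197936.6 Mb.
197,937 Mb ÷ 8 = 24,742 MB → 24.74 GB.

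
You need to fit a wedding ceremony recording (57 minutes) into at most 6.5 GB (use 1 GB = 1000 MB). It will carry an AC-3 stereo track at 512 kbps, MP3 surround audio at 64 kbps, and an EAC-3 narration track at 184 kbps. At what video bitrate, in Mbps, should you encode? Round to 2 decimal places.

Budget: 6.5 GB = 52000.0 Mb.
57 min = 3420 s
Total bitrate budget: 52000.0 Mb / 3420 s = 15.205 Mbps.
Audio total: 512 + 64 + 184 = 760 kbps = 0.760 Mbps.
Video: 15.205 − 0.760 = 14.445 Mbps.

14.44 Mbps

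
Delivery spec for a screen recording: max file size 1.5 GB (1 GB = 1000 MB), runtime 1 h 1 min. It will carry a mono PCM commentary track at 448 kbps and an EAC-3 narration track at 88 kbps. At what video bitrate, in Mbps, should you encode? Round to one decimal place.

2.7 Mbps

Budget: 1.5 GB = 12000.0 Mb.
1 h 1 min = 61 min = 3660 s
Total bitrate budget: 12000.0 Mb / 3660 s = 3.279 Mbps.
Audio total: 448 + 88 = 536 kbps = 0.536 Mbps.
Video: 3.279 − 0.536 = 2.743 Mbps.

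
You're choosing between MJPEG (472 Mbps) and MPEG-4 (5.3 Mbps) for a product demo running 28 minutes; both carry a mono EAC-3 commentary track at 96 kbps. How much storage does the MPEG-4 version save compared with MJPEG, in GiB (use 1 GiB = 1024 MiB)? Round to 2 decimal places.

91.28 GiB

28 min = 1680 s
Audio: 96 kbps = 0.096 Mbps.
MJPEG: 472.096 Mbps × 1680 s = 793121.3 Mb = 92.331 GiB.
MPEG-4: 5.396 Mbps × 1680 s = 9065.3 Mb = 1.055 GiB.
Saving: 92.331 − 1.055 = 91.276 GiB.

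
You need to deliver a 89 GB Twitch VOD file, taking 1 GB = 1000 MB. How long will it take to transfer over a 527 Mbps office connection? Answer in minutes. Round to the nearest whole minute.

File: 89 GB = 712000.0 Mb.
At 527 Mbps: 712000.0 / 527 = 1351.0 s ≈ 22.5 minutes.

23 minutes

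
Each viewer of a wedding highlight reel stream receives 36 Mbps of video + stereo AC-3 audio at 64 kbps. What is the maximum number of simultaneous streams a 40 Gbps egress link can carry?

1109

Audio: 64 kbps = 0.064 Mbps.
Per-viewer media rate: 36.064 Mbps.
40 Gbps = 40,000 Mbps; 40,000 / 36.064 = 1109.14 → 1109 viewers.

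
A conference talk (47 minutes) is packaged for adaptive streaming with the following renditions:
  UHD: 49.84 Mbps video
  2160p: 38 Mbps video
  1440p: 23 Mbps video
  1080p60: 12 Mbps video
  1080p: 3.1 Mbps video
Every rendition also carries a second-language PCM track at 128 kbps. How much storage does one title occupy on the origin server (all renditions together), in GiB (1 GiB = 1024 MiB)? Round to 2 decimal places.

47 min = 2820 s
Audio: 128 kbps = 0.128 Mbps.
Sum of rendition bitrates: (49.84+0.128) + (38+0.128) + (23+0.128) + (12+0.128) + (3.1+0.128) = 126.580 Mbps.
× 2820 s = 356,956 Mb = 44,619 MB = 41.56 GiB.

41.56 GiB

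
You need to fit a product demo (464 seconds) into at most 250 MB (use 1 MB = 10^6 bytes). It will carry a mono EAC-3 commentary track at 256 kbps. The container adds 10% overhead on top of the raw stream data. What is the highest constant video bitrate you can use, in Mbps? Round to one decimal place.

Budget: 250 MB = 2000.0 Mb.
Stream payload after overhead: 2000.0 / 1.10 = 1818.2 Mb.
Total bitrate budget: 1818.2 Mb / 464 s = 3.918 Mbps.
Audio: 256 kbps = 0.256 Mbps.
Video: 3.918 − 0.256 = 3.662 Mbps.

3.7 Mbps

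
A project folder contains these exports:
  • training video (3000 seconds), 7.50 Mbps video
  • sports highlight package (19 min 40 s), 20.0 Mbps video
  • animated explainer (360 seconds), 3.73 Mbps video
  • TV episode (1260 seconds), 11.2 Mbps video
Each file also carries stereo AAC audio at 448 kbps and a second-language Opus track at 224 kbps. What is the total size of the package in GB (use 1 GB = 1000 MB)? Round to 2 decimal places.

8.18 GB

Audio total: 448 + 224 = 672 kbps = 0.672 Mbps.
training video: 8.172 Mbps × 3000 s = 24516.0 Mb
sports highlight package: 20.672 Mbps × 1180 s = 24393.0 Mb
animated explainer: 4.402 Mbps × 360 s = 1584.7 Mb
TV episode: 11.872 Mbps × 1260 s = 14958.7 Mb
Total: 65452.4 Mb = 8181.6 MB.
= 8.182 GB.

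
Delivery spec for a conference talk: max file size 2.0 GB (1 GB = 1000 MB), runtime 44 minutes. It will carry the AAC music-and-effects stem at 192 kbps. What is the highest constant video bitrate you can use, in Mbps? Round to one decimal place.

Budget: 2.0 GB = 16000.0 Mb.
44 min = 2640 s
Total bitrate budget: 16000.0 Mb / 2640 s = 6.061 Mbps.
Audio: 192 kbps = 0.192 Mbps.
Video: 6.061 − 0.192 = 5.869 Mbps.

5.9 Mbps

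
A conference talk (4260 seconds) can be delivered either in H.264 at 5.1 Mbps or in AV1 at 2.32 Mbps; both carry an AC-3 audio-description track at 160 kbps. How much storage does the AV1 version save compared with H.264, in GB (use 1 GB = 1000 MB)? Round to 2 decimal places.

Audio: 160 kbps = 0.160 Mbps.
H.264: 5.260 Mbps × 4260 s = 22407.6 Mb = 2.801 GB.
AV1: 2.480 Mbps × 4260 s = 10564.8 Mb = 1.321 GB.
Saving: 2.801 − 1.321 = 1.480 GB.

1.48 GB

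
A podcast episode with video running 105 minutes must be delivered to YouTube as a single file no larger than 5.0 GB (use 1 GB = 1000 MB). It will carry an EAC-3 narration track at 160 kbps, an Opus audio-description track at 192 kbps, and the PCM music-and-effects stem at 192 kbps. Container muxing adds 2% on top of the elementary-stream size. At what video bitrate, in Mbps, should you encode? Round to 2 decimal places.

Budget: 5.0 GB = 40000.0 Mb.
Stream payload after overhead: 40000.0 / 1.02 = 39215.7 Mb.
105 min = 6300 s
Total bitrate budget: 39215.7 Mb / 6300 s = 6.225 Mbps.
Audio total: 160 + 192 + 192 = 544 kbps = 0.544 Mbps.
Video: 6.225 − 0.544 = 5.681 Mbps.

5.68 Mbps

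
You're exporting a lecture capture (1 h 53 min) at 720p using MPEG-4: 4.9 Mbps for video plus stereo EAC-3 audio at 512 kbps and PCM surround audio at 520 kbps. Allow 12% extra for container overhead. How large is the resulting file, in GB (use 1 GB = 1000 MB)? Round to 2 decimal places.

1 h 53 min = 113 min = 6780 s
Audio total: 512 + 520 = 1032 kbps = 1.032 Mbps.
Total bitrate: 4.9 + 1.032 = 5.932 Mbps.
Stream data: 5.932 Mbps × 6780 s = 40219.0 Mb.
With 12% container overhead: ×1.12.
45,045 Mb ÷ 8 = 5,631 MB → 5.631 GB.

5.63 GB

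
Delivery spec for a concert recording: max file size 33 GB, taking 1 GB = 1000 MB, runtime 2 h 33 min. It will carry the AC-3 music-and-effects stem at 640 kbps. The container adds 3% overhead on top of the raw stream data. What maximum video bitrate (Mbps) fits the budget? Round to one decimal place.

27.3 Mbps

Budget: 33 GB = 264000.0 Mb.
Stream payload after overhead: 264000.0 / 1.03 = 256310.7 Mb.
2 h 33 min = 153 min = 9180 s
Total bitrate budget: 256310.7 Mb / 9180 s = 27.921 Mbps.
Audio: 640 kbps = 0.640 Mbps.
Video: 27.921 − 0.640 = 27.281 Mbps.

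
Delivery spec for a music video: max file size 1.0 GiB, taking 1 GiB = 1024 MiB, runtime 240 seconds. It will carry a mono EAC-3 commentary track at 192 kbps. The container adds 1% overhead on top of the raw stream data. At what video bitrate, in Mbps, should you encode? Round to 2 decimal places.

35.25 Mbps

Budget: 1.0 GiB = 8589.9 Mb.
Stream payload after overhead: 8589.9 / 1.01 = 8504.9 Mb.
Total bitrate budget: 8504.9 Mb / 240 s = 35.437 Mbps.
Audio: 192 kbps = 0.192 Mbps.
Video: 35.437 − 0.192 = 35.245 Mbps.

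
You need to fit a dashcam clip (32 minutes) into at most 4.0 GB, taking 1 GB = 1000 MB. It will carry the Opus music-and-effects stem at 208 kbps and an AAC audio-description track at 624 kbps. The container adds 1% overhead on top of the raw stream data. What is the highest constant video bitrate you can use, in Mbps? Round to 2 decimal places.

Budget: 4.0 GB = 32000.0 Mb.
Stream payload after overhead: 32000.0 / 1.01 = 31683.2 Mb.
32 min = 1920 s
Total bitrate budget: 31683.2 Mb / 1920 s = 16.502 Mbps.
Audio total: 208 + 624 = 832 kbps = 0.832 Mbps.
Video: 16.502 − 0.832 = 15.670 Mbps.

15.67 Mbps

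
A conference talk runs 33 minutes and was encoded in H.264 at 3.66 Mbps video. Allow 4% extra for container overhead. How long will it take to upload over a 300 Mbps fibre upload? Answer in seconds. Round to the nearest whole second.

25 seconds

33 min = 1980 s
File: 3.660 Mbps × 1980 s = 7246.8 Mb.
With 4% container overhead: ×1.04. → 7536.7 Mb.
At 300 Mbps: 7536.7 / 300 = 25.1 s ≈ 25.1 seconds.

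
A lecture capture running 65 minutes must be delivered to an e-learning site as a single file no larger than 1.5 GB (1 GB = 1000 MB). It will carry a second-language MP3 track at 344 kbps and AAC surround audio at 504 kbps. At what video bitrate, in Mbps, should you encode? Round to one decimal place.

Budget: 1.5 GB = 12000.0 Mb.
65 min = 3900 s
Total bitrate budget: 12000.0 Mb / 3900 s = 3.077 Mbps.
Audio total: 344 + 504 = 848 kbps = 0.848 Mbps.
Video: 3.077 − 0.848 = 2.229 Mbps.

2.2 Mbps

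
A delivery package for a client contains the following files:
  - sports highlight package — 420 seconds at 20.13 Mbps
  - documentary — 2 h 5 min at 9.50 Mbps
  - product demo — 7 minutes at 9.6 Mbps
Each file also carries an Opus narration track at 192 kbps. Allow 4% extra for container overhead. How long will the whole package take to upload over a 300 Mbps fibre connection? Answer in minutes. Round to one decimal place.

Audio: 192 kbps = 0.192 Mbps.
sports highlight package: 20.322 Mbps × 420 s × 1.04 = 8876.6 Mb
documentary: 9.692 Mbps × 7500 s × 1.04 = 75597.6 Mb
product demo: 9.792 Mbps × 420 s × 1.04 = 4277.1 Mb
Total: 88751.4 Mb = 11093.9 MB.
At 300 Mbps: 88751.4 / 300 = 296 s ≈ 4.93 minutes.

4.9 minutes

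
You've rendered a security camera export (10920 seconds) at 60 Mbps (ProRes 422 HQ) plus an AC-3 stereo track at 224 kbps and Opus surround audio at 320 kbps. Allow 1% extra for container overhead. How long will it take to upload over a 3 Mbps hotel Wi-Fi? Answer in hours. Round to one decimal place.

61.8 hours

Audio total: 224 + 320 = 544 kbps = 0.544 Mbps.
Total bitrate: 60.544 Mbps.
File: 60.544 Mbps × 10920 s = 661140.5 Mb.
With 1% container overhead: ×1.01. → 667751.9 Mb.
At 3 Mbps: 667751.9 / 3 = 222584.0 s ≈ 61.8 hours.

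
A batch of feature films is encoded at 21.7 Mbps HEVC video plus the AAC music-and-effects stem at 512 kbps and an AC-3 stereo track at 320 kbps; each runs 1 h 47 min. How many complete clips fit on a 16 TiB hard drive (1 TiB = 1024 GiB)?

972

1 h 47 min = 107 min = 6420 s
Audio total: 512 + 320 = 832 kbps = 0.832 Mbps.
Total bitrate: 22.532 Mbps.
Per item: 22.532 Mbps × 6420 s = 144,655 Mb = 18,082 MB.
Capacity: 16 TiB = 140,737,488 Mb; 972.92 items → 972 complete.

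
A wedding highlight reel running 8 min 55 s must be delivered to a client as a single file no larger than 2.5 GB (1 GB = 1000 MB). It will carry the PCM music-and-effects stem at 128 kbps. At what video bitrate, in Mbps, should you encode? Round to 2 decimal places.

37.26 Mbps

Budget: 2.5 GB = 20000.0 Mb.
8 min 55 s = 535 s
Total bitrate budget: 20000.0 Mb / 535 s = 37.383 Mbps.
Audio: 128 kbps = 0.128 Mbps.
Video: 37.383 − 0.128 = 37.255 Mbps.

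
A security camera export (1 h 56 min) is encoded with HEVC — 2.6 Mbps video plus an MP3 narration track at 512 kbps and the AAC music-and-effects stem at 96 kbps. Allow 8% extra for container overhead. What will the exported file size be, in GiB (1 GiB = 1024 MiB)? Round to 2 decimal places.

1 h 56 min = 116 min = 6960 s
Audio total: 512 + 96 = 608 kbps = 0.608 Mbps.
Total bitrate: 2.6 + 0.608 = 3.208 Mbps.
Stream data: 3.208 Mbps × 6960 s = 22327.7 Mb.
With 8% container overhead: ×1.08.
24,114 Mb = 3,014,236,800 bytes ÷ 1,073,741,824 = 2.807 GiB.

2.81 GiB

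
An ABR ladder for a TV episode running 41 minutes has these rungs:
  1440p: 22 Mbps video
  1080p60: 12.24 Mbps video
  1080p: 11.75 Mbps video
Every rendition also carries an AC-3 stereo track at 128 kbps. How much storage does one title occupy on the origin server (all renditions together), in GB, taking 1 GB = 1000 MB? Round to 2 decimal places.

14.26 GB

41 min = 2460 s
Audio: 128 kbps = 0.128 Mbps.
Sum of rendition bitrates: (22+0.128) + (12.24+0.128) + (11.75+0.128) = 46.374 Mbps.
× 2460 s = 114,080 Mb = 14,260 MB = 14.26 GB.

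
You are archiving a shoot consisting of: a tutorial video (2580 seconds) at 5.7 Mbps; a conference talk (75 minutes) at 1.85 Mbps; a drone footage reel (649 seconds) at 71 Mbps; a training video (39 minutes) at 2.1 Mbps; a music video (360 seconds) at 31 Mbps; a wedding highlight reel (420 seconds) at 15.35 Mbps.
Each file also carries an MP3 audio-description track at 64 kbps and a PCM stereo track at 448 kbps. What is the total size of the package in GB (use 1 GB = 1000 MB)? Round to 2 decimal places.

Audio total: 64 + 448 = 512 kbps = 0.512 Mbps.
tutorial video: 6.212 Mbps × 2580 s = 16027.0 Mb
conference talk: 2.362 Mbps × 4500 s = 10629.0 Mb
drone footage reel: 71.512 Mbps × 649 s = 46411.3 Mb
training video: 2.612 Mbps × 2340 s = 6112.1 Mb
music video: 31.512 Mbps × 360 s = 11344.3 Mb
wedding highlight reel: 15.862 Mbps × 420 s = 6662.0 Mb
Total: 97185.7 Mb = 12148.2 MB.
= 12.15 GB.

12.15 GB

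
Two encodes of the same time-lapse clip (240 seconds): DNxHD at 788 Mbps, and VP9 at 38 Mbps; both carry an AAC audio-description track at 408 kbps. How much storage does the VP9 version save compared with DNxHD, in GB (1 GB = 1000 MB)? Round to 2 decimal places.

Audio: 408 kbps = 0.408 Mbps.
DNxHD: 788.408 Mbps × 240 s = 189217.9 Mb = 23.652 GB.
VP9: 38.408 Mbps × 240 s = 9217.9 Mb = 1.152 GB.
Saving: 23.652 − 1.152 = 22.500 GB.

22.50 GB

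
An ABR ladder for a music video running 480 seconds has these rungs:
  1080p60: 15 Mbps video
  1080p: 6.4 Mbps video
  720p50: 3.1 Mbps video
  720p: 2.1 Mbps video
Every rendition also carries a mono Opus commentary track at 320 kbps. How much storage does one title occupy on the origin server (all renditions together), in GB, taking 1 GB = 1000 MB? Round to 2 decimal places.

Audio: 320 kbps = 0.320 Mbps.
Sum of rendition bitrates: (15+0.320) + (6.4+0.320) + (3.1+0.320) + (2.1+0.320) = 27.880 Mbps.
× 480 s = 13,382 Mb = 1,673 MB = 1.673 GB.

1.67 GB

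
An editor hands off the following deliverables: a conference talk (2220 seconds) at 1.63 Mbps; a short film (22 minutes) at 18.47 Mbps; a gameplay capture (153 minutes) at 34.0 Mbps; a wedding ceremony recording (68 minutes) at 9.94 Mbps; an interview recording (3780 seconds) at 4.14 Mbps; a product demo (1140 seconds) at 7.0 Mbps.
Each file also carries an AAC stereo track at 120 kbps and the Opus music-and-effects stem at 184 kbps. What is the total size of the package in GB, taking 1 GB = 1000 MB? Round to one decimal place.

51.4 GB

Audio total: 120 + 184 = 304 kbps = 0.304 Mbps.
conference talk: 1.934 Mbps × 2220 s = 4293.5 Mb
short film: 18.774 Mbps × 1320 s = 24781.7 Mb
gameplay capture: 34.304 Mbps × 9180 s = 314910.7 Mb
wedding ceremony recording: 10.244 Mbps × 4080 s = 41795.5 Mb
interview recording: 4.444 Mbps × 3780 s = 16798.3 Mb
product demo: 7.304 Mbps × 1140 s = 8326.6 Mb
Total: 410906.3 Mb = 51363.3 MB.
= 51.36 GB.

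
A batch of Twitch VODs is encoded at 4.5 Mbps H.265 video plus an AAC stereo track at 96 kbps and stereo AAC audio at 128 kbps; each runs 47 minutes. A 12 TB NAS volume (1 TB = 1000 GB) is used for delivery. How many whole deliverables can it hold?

7206

47 min = 2820 s
Audio total: 96 + 128 = 224 kbps = 0.224 Mbps.
Total bitrate: 4.724 Mbps.
Per item: 4.724 Mbps × 2820 s = 13,322 Mb = 1,665 MB.
Capacity: 12 TB = 96,000,000 Mb; 7206.30 items → 7206 complete.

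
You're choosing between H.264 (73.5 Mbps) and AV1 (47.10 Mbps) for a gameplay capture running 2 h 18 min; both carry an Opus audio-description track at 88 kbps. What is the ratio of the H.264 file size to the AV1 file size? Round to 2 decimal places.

2 h 18 min = 138 min = 8280 s
Audio: 88 kbps = 0.088 Mbps.
H.264: 73.588 Mbps × 8280 s = 609308.6 Mb = 76.164 GB.
AV1: 47.188 Mbps × 8280 s = 390716.6 Mb = 48.840 GB.
Ratio: 76.164 / 48.840 = 1.559.

1.56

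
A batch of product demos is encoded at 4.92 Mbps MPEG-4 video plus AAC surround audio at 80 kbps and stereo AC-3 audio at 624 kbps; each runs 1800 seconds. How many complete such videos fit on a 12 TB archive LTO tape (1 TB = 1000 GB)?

Audio total: 80 + 624 = 704 kbps = 0.704 Mbps.
Total bitrate: 5.624 Mbps.
Per item: 5.624 Mbps × 1800 s = 10,123 Mb = 1,265 MB.
Capacity: 12 TB = 96,000,000 Mb; 9483.17 items → 9483 complete.

9483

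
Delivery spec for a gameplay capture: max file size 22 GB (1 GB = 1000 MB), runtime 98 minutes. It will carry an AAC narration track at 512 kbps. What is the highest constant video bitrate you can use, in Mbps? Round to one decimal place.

29.4 Mbps

Budget: 22 GB = 176000.0 Mb.
98 min = 5880 s
Total bitrate budget: 176000.0 Mb / 5880 s = 29.932 Mbps.
Audio: 512 kbps = 0.512 Mbps.
Video: 29.932 − 0.512 = 29.420 Mbps.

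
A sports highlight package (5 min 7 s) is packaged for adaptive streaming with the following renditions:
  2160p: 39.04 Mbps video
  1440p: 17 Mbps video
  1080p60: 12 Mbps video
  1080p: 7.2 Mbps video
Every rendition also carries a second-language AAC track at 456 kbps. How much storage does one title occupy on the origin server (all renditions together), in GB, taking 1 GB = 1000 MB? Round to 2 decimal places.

5 min 7 s = 307 s
Audio: 456 kbps = 0.456 Mbps.
Sum of rendition bitrates: (39.04+0.456) + (17+0.456) + (12+0.456) + (7.2+0.456) = 77.064 Mbps.
× 307 s = 23,659 Mb = 2,957 MB = 2.957 GB.

2.96 GB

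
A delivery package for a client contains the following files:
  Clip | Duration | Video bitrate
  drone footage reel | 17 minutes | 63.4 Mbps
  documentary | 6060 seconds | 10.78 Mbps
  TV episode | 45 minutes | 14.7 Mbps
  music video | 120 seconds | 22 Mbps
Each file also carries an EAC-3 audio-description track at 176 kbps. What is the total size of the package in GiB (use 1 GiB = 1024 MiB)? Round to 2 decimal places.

20.26 GiB

Audio: 176 kbps = 0.176 Mbps.
drone footage reel: 63.576 Mbps × 1020 s = 64847.5 Mb
documentary: 10.956 Mbps × 6060 s = 66393.4 Mb
TV episode: 14.876 Mbps × 2700 s = 40165.2 Mb
music video: 22.176 Mbps × 120 s = 2661.1 Mb
Total: 174067.2 Mb = 21758.4 MB.
= 20.26 GiB.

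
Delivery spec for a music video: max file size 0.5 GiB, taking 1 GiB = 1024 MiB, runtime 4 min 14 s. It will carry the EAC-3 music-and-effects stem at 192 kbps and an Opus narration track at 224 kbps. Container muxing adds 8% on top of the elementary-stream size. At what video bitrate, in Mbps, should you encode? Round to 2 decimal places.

Budget: 0.5 GiB = 4295.0 Mb.
Stream payload after overhead: 4295.0 / 1.08 = 3976.8 Mb.
4 min 14 s = 254 s
Total bitrate budget: 3976.8 Mb / 254 s = 15.657 Mbps.
Audio total: 192 + 224 = 416 kbps = 0.416 Mbps.
Video: 15.657 − 0.416 = 15.241 Mbps.

15.24 Mbps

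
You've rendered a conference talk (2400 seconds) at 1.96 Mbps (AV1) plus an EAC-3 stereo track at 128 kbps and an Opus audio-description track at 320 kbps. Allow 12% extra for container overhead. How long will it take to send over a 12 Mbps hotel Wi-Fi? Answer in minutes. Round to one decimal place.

Audio total: 128 + 320 = 448 kbps = 0.448 Mbps.
Total bitrate: 2.408 Mbps.
File: 2.408 Mbps × 2400 s = 5779.2 Mb.
With 12% container overhead: ×1.12. → 6472.7 Mb.
At 12 Mbps: 6472.7 / 12 = 539.4 s ≈ 8.99 minutes.

9.0 minutes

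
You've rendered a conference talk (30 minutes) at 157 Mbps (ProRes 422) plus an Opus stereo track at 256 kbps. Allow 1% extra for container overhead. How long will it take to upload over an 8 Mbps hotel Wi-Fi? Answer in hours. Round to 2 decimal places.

30 min = 1800 s
Audio: 256 kbps = 0.256 Mbps.
Total bitrate: 157.256 Mbps.
File: 157.256 Mbps × 1800 s = 283060.8 Mb.
With 1% container overhead: ×1.01. → 285891.4 Mb.
At 8 Mbps: 285891.4 / 8 = 35736.4 s ≈ 9.93 hours.

9.93 hours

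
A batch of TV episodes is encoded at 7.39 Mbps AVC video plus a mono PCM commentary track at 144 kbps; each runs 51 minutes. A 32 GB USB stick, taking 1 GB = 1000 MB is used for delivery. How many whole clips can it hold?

51 min = 3060 s
Audio: 144 kbps = 0.144 Mbps.
Total bitrate: 7.534 Mbps.
Per item: 7.534 Mbps × 3060 s = 23,054 Mb = 2,882 MB.
Capacity: 32 GB = 256,000 Mb; 11.10 items → 11 complete.

11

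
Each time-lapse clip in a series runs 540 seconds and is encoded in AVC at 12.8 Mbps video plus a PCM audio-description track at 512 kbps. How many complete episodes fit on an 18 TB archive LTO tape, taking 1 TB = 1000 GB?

Audio: 512 kbps = 0.512 Mbps.
Total bitrate: 13.312 Mbps.
Per item: 13.312 Mbps × 540 s = 7,188 Mb = 898.6 MB.
Capacity: 18 TB = 144,000,000 Mb; 20032.05 items → 20032 complete.

20032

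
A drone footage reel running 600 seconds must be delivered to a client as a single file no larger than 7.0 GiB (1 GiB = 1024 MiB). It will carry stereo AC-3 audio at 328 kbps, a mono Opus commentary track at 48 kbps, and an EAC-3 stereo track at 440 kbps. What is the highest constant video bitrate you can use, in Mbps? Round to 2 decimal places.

99.40 Mbps

Budget: 7.0 GiB = 60129.5 Mb.
Total bitrate budget: 60129.5 Mb / 600 s = 100.216 Mbps.
Audio total: 328 + 48 + 440 = 816 kbps = 0.816 Mbps.
Video: 100.216 − 0.816 = 99.400 Mbps.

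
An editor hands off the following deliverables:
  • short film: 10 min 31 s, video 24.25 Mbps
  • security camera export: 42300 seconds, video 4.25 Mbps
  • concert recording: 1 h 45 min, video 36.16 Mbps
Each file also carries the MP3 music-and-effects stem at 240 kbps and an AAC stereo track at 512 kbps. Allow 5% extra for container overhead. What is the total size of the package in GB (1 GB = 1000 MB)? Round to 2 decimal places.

Audio total: 240 + 512 = 752 kbps = 0.752 Mbps.
short film: 25.002 Mbps × 631 s × 1.05 = 16565.1 Mb
security camera export: 5.002 Mbps × 42300 s × 1.05 = 222163.8 Mb
concert recording: 36.912 Mbps × 6300 s × 1.05 = 244172.9 Mb
Total: 482901.8 Mb = 60362.7 MB.
= 60.36 GB.

60.36 GB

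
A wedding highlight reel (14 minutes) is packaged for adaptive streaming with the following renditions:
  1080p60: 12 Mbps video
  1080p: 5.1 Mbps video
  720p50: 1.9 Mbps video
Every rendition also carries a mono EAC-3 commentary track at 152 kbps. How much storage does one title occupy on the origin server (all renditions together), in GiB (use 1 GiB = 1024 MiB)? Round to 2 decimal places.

14 min = 840 s
Audio: 152 kbps = 0.152 Mbps.
Sum of rendition bitrates: (12+0.152) + (5.1+0.152) + (1.9+0.152) = 19.456 Mbps.
× 840 s = 16,343 Mb = 2,043 MB = 1.903 GiB.

1.90 GiB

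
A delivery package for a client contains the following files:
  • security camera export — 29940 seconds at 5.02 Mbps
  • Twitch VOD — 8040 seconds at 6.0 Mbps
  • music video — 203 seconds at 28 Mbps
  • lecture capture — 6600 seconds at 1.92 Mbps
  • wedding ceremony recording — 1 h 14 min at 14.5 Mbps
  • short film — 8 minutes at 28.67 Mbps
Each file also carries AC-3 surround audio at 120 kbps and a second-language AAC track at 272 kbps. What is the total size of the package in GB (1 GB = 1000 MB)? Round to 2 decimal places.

Audio total: 120 + 272 = 392 kbps = 0.392 Mbps.
security camera export: 5.412 Mbps × 29940 s = 162035.3 Mb
Twitch VOD: 6.392 Mbps × 8040 s = 51391.7 Mb
music video: 28.392 Mbps × 203 s = 5763.6 Mb
lecture capture: 2.312 Mbps × 6600 s = 15259.2 Mb
wedding ceremony recording: 14.892 Mbps × 4440 s = 66120.5 Mb
short film: 29.062 Mbps × 480 s = 13949.8 Mb
Total: 314520.0 Mb = 39315.0 MB.
= 39.31 GB.

39.31 GB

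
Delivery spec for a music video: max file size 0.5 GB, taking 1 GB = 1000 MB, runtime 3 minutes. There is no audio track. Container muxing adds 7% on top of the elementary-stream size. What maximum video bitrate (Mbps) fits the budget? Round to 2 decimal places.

20.77 Mbps

Budget: 0.5 GB = 4000.0 Mb.
Stream payload after overhead: 4000.0 / 1.07 = 3738.3 Mb.
3 min = 180 s
Total bitrate budget: 3738.3 Mb / 180 s = 20.768 Mbps.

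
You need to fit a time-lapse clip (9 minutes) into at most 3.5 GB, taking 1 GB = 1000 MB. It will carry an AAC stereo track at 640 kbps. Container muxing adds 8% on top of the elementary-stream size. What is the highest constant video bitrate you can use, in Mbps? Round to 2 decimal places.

Budget: 3.5 GB = 28000.0 Mb.
Stream payload after overhead: 28000.0 / 1.08 = 25925.9 Mb.
9 min = 540 s
Total bitrate budget: 25925.9 Mb / 540 s = 48.011 Mbps.
Audio: 640 kbps = 0.640 Mbps.
Video: 48.011 − 0.640 = 47.371 Mbps.

47.37 Mbps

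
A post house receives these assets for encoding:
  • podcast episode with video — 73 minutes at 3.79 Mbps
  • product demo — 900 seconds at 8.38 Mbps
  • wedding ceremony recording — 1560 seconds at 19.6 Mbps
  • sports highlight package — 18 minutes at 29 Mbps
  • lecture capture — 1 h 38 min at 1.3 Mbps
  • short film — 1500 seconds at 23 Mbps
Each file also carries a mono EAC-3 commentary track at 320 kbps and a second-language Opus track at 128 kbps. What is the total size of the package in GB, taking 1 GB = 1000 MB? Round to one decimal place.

Audio total: 320 + 128 = 448 kbps = 0.448 Mbps.
podcast episode with video: 4.238 Mbps × 4380 s = 18562.4 Mb
product demo: 8.828 Mbps × 900 s = 7945.2 Mb
wedding ceremony recording: 20.048 Mbps × 1560 s = 31274.9 Mb
sports highlight package: 29.448 Mbps × 1080 s = 31803.8 Mb
lecture capture: 1.748 Mbps × 5880 s = 10278.2 Mb
short film: 23.448 Mbps × 1500 s = 35172.0 Mb
Total: 135036.6 Mb = 16879.6 MB.
= 16.88 GB.

16.9 GB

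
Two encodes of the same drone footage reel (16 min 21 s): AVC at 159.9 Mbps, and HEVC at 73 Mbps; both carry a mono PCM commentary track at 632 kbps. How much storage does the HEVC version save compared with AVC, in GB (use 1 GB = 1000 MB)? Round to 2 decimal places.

16 min 21 s = 981 s
Audio: 632 kbps = 0.632 Mbps.
AVC: 160.532 Mbps × 981 s = 157481.9 Mb = 19.685 GB.
HEVC: 73.632 Mbps × 981 s = 72233.0 Mb = 9.029 GB.
Saving: 19.685 − 9.029 = 10.656 GB.

10.66 GB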